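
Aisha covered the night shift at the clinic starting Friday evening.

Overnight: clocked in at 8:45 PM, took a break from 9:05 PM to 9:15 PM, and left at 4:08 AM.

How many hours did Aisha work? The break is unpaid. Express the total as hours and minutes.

7 h 13 min

Overnight: 8:45 PM → midnight = 3 h 15 min; midnight → 4:08 AM = 4 h 8 min; span 7 h 23 min; less 10 min break → 7 h 13 min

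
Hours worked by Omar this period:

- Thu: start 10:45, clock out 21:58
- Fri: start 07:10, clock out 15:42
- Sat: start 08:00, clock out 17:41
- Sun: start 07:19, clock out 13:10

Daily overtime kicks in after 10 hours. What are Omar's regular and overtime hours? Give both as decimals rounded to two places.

Regular 34.07 hours, overtime 1.22 hours

Thu: 10:45–21:58 = 11 h 13 min
Fri: 07:10–15:42 = 8 h 32 min
Sat: 08:00–17:41 = 9 h 41 min
Sun: 07:19–13:10 = 5 h 51 min
Thu reg 10 h 0 min / OT 1 h 13 min; Fri reg 8 h 32 min / OT 0 h 0 min; Sat reg 9 h 41 min / OT 0 h 0 min; Sun reg 5 h 51 min / OT 0 h 0 min.
Totals: regular 34 h 4 min, overtime 1 h 13 min.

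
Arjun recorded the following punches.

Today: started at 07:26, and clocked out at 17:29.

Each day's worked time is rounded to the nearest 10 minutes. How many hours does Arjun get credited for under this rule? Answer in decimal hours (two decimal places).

10.00 hours

Today: 07:26–17:29 = 10 h 3 min → rounds to 10 h 0 min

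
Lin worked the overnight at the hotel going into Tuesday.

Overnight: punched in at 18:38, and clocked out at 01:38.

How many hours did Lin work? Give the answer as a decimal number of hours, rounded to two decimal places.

7.00 hours

Overnight: 18:38 → midnight = 5 h 22 min; midnight → 01:38 = 1 h 38 min; span 7 h 0 min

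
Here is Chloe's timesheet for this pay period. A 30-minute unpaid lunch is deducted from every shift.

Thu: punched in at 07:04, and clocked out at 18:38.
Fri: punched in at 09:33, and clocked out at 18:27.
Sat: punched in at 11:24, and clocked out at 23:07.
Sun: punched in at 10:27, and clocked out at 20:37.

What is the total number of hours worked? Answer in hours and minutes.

Thu: 07:04–18:38 = 11 h 34 min; less 30 min break → 11 h 4 min
Fri: 09:33–18:27 = 8 h 54 min; less 30 min break → 8 h 24 min
Sat: 11:24–23:07 = 11 h 43 min; less 30 min break → 11 h 13 min
Sun: 10:27–20:37 = 10 h 10 min; less 30 min break → 9 h 40 min
Total: 11 h 4 min + 8 h 24 min + 11 h 13 min + 9 h 40 min = 40 h 21 min.

40 h 21 min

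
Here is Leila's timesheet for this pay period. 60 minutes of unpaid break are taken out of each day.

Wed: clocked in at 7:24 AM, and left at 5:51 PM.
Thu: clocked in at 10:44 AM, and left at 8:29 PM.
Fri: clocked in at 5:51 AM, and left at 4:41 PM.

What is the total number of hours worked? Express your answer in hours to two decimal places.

28.03 hours

Wed: 7:24 AM–5:51 PM = 10 h 27 min; less 60 min break → 9 h 27 min
Thu: 10:44 AM–8:29 PM = 9 h 45 min; less 60 min break → 8 h 45 min
Fri: 5:51 AM–4:41 PM = 10 h 50 min; less 60 min break → 9 h 50 min
Total: 9 h 27 min + 8 h 45 min + 9 h 50 min = 28 h 2 min.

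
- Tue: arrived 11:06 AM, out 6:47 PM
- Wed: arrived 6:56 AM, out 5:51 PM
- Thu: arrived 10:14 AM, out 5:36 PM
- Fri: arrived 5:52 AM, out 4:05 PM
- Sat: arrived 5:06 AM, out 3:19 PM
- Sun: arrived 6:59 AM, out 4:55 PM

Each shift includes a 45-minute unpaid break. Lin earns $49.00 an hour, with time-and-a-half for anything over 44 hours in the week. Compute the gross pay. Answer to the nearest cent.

Tue: 11:06 AM–6:47 PM = 7 h 41 min; less 45 min break → 6 h 56 min
Wed: 6:56 AM–5:51 PM = 10 h 55 min; less 45 min break → 10 h 10 min
Thu: 10:14 AM–5:36 PM = 7 h 22 min; less 45 min break → 6 h 37 min
Fri: 5:52 AM–4:05 PM = 10 h 13 min; less 45 min break → 9 h 28 min
Sat: 5:06 AM–3:19 PM = 10 h 13 min; less 45 min break → 9 h 28 min
Sun: 6:59 AM–4:55 PM = 9 h 56 min; less 45 min break → 9 h 11 min
Total worked: 51 h 50 min = 3110 min.
Regular 44 h 0 min = 2640 min at $49.00/h; overtime 7 h 50 min = 470 min at $73.50/h.
Pay = (2640 × $49.00 + 470 × $73.50) ÷ 60 = $2731.75.

$2731.75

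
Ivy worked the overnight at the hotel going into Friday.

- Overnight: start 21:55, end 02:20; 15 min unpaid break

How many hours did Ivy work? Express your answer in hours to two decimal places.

4.17 hours

Overnight: 21:55 → midnight = 2 h 5 min; midnight → 02:20 = 2 h 20 min; span 4 h 25 min; less 15 min break → 4 h 10 min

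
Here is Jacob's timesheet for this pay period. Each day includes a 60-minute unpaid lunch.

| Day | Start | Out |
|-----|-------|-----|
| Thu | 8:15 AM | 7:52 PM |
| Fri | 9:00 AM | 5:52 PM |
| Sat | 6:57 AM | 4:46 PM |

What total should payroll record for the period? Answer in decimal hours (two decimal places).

Thu: 8:15 AM–7:52 PM = 11 h 37 min; less 60 min break → 10 h 37 min
Fri: 9:00 AM–5:52 PM = 8 h 52 min; less 60 min break → 7 h 52 min
Sat: 6:57 AM–4:46 PM = 9 h 49 min; less 60 min break → 8 h 49 min
Total: 10 h 37 min + 7 h 52 min + 8 h 49 min = 27 h 18 min.

27.30 hours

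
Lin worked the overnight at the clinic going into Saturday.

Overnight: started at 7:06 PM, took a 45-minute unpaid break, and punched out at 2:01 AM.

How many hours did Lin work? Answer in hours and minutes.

6 h 10 min

Overnight: 7:06 PM → midnight = 4 h 54 min; midnight → 2:01 AM = 2 h 1 min; span 6 h 55 min; less 45 min break → 6 h 10 min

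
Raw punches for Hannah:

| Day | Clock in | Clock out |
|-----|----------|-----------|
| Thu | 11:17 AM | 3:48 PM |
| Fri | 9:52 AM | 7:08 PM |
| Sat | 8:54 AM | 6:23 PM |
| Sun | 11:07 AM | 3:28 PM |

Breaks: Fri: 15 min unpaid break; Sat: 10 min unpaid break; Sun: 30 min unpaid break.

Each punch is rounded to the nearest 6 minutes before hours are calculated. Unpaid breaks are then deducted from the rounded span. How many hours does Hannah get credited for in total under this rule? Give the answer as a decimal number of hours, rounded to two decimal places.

Thu: in 11:17 AM→11:18 AM, out 3:48 PM→3:48 PM; 4 h 30 min
Fri: in 9:52 AM→9:54 AM, out 7:08 PM→7:06 PM; 9 h 12 min − 15 min = 8 h 57 min
Sat: in 8:54 AM→8:54 AM, out 6:23 PM→6:24 PM; 9 h 30 min − 10 min = 9 h 20 min
Sun: in 11:07 AM→11:06 AM, out 3:28 PM→3:30 PM; 4 h 24 min − 30 min = 3 h 54 min
Total credited: 26 h 41 min.

26.68 hours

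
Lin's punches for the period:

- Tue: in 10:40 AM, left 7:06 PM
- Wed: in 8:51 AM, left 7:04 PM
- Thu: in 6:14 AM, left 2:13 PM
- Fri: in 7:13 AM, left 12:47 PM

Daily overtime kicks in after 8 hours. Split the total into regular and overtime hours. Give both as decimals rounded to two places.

Tue: 10:40 AM–7:06 PM = 8 h 26 min
Wed: 8:51 AM–7:04 PM = 10 h 13 min
Thu: 6:14 AM–2:13 PM = 7 h 59 min
Fri: 7:13 AM–12:47 PM = 5 h 34 min
Tue reg 8 h 0 min / OT 0 h 26 min; Wed reg 8 h 0 min / OT 2 h 13 min; Thu reg 7 h 59 min / OT 0 h 0 min; Fri reg 5 h 34 min / OT 0 h 0 min.
Totals: regular 29 h 33 min, overtime 2 h 39 min.

Regular 29.55 hours, overtime 2.65 hours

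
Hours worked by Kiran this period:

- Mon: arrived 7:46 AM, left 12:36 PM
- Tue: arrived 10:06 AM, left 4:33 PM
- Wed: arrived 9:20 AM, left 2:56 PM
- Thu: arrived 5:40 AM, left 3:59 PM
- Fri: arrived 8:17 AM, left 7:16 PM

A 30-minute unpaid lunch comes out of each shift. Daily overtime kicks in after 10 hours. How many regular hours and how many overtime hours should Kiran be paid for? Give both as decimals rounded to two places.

Mon: 7:46 AM–12:36 PM = 4 h 50 min; less 30 min break → 4 h 20 min
Tue: 10:06 AM–4:33 PM = 6 h 27 min; less 30 min break → 5 h 57 min
Wed: 9:20 AM–2:56 PM = 5 h 36 min; less 30 min break → 5 h 6 min
Thu: 5:40 AM–3:59 PM = 10 h 19 min; less 30 min break → 9 h 49 min
Fri: 8:17 AM–7:16 PM = 10 h 59 min; less 30 min break → 10 h 29 min
Mon reg 4 h 20 min / OT 0 h 0 min; Tue reg 5 h 57 min / OT 0 h 0 min; Wed reg 5 h 6 min / OT 0 h 0 min; Thu reg 9 h 49 min / OT 0 h 0 min; Fri reg 10 h 0 min / OT 0 h 29 min.
Totals: regular 35 h 12 min, overtime 0 h 29 min.

Regular 35.20 hours, overtime 0.48 hours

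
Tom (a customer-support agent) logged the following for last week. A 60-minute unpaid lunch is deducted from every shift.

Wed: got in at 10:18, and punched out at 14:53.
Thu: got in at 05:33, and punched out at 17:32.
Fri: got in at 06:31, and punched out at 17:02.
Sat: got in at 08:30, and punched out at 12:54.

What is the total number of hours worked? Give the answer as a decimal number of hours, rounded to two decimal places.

Wed: 10:18–14:53 = 4 h 35 min; less 60 min break → 3 h 35 min
Thu: 05:33–17:32 = 11 h 59 min; less 60 min break → 10 h 59 min
Fri: 06:31–17:02 = 10 h 31 min; less 60 min break → 9 h 31 min
Sat: 08:30–12:54 = 4 h 24 min; less 60 min break → 3 h 24 min
Total: 3 h 35 min + 10 h 59 min + 9 h 31 min + 3 h 24 min = 27 h 29 min.

27.48 hours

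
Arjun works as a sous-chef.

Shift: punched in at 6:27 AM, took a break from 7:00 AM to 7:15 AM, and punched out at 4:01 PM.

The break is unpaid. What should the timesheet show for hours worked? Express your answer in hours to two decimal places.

Shift: 6:27 AM–4:01 PM = 9 h 34 min; less 15 min break → 9 h 19 min

9.32 hours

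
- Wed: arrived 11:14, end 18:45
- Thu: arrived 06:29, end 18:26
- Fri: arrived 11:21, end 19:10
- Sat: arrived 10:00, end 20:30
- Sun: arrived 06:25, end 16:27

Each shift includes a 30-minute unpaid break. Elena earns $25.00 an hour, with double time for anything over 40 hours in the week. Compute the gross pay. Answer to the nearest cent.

$1265.83

Wed: 11:14–18:45 = 7 h 31 min; less 30 min break → 7 h 1 min
Thu: 06:29–18:26 = 11 h 57 min; less 30 min break → 11 h 27 min
Fri: 11:21–19:10 = 7 h 49 min; less 30 min break → 7 h 19 min
Sat: 10:00–20:30 = 10 h 30 min; less 30 min break → 10 h 0 min
Sun: 06:25–16:27 = 10 h 2 min; less 30 min break → 9 h 32 min
Total worked: 45 h 19 min = 2719 min.
Regular 40 h 0 min = 2400 min at $25.00/h; overtime 5 h 19 min = 319 min at $50.00/h.
Pay = (2400 × $25.00 + 319 × $50.00) ÷ 60 = $1265.83.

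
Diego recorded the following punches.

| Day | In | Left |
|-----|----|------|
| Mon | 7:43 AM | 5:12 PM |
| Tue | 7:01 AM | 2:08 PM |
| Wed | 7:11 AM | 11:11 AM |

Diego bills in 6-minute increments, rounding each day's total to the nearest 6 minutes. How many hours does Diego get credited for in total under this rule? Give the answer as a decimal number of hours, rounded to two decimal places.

Mon: 7:43 AM–5:12 PM = 9 h 29 min → rounds to 9 h 30 min
Tue: 7:01 AM–2:08 PM = 7 h 7 min → rounds to 7 h 6 min
Wed: 7:11 AM–11:11 AM = 4 h 0 min → rounds to 4 h 0 min
Total credited: 20 h 36 min.

20.60 hours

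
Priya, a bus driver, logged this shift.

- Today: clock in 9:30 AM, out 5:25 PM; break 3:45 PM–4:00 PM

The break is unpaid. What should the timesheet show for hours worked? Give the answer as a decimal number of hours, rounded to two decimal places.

Today: 9:30 AM–5:25 PM = 7 h 55 min; less 15 min break → 7 h 40 min

7.67 hours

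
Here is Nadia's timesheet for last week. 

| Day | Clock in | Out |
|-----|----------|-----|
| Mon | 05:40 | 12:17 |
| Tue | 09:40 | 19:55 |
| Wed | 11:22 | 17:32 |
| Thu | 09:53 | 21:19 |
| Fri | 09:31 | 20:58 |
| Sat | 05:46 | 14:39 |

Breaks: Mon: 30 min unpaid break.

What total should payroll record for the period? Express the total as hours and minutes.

Mon: 05:40–12:17 = 6 h 37 min; less 30 min break → 6 h 7 min
Tue: 09:40–19:55 = 10 h 15 min
Wed: 11:22–17:32 = 6 h 10 min
Thu: 09:53–21:19 = 11 h 26 min
Fri: 09:31–20:58 = 11 h 27 min
Sat: 05:46–14:39 = 8 h 53 min
Total: 6 h 7 min + 10 h 15 min + 6 h 10 min + 11 h 26 min + 11 h 27 min + 8 h 53 min = 54 h 18 min.

54 h 18 min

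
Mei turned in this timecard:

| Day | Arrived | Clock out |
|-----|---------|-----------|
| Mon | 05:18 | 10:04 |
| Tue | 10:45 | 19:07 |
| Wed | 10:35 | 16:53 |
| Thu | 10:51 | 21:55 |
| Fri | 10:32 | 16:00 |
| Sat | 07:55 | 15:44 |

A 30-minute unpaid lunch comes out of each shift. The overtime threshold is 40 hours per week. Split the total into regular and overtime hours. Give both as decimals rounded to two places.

Mon: 05:18–10:04 = 4 h 46 min; less 30 min break → 4 h 16 min
Tue: 10:45–19:07 = 8 h 22 min; less 30 min break → 7 h 52 min
Wed: 10:35–16:53 = 6 h 18 min; less 30 min break → 5 h 48 min
Thu: 10:51–21:55 = 11 h 4 min; less 30 min break → 10 h 34 min
Fri: 10:32–16:00 = 5 h 28 min; less 30 min break → 4 h 58 min
Sat: 07:55–15:44 = 7 h 49 min; less 30 min break → 7 h 19 min
Total worked: 40 h 47 min = 40.78 h.
Threshold 40 h → overtime 0 h 47 min, regular 40 h 0 min.

Regular 40.00 hours, overtime 0.78 hours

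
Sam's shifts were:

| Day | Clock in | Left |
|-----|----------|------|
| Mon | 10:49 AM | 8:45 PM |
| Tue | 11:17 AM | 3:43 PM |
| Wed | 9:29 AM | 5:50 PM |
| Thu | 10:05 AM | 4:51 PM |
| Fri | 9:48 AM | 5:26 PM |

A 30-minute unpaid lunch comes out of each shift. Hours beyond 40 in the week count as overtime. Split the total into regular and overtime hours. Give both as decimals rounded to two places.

Regular 34.62 hours, overtime 0.00 hours

Mon: 10:49 AM–8:45 PM = 9 h 56 min; less 30 min break → 9 h 26 min
Tue: 11:17 AM–3:43 PM = 4 h 26 min; less 30 min break → 3 h 56 min
Wed: 9:29 AM–5:50 PM = 8 h 21 min; less 30 min break → 7 h 51 min
Thu: 10:05 AM–4:51 PM = 6 h 46 min; less 30 min break → 6 h 16 min
Fri: 9:48 AM–5:26 PM = 7 h 38 min; less 30 min break → 7 h 8 min
Total worked: 34 h 37 min = 34.62 h.
Threshold 40 h → overtime 0 h 0 min, regular 34 h 37 min.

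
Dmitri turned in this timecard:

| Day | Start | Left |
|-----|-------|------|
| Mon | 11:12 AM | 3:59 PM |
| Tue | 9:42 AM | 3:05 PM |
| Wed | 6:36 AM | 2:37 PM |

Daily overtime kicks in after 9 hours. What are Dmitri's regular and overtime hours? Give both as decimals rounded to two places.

Regular 18.18 hours, overtime 0.00 hours

Mon: 11:12 AM–3:59 PM = 4 h 47 min
Tue: 9:42 AM–3:05 PM = 5 h 23 min
Wed: 6:36 AM–2:37 PM = 8 h 1 min
Mon reg 4 h 47 min / OT 0 h 0 min; Tue reg 5 h 23 min / OT 0 h 0 min; Wed reg 8 h 1 min / OT 0 h 0 min.
Totals: regular 18 h 11 min, overtime 0 h 0 min.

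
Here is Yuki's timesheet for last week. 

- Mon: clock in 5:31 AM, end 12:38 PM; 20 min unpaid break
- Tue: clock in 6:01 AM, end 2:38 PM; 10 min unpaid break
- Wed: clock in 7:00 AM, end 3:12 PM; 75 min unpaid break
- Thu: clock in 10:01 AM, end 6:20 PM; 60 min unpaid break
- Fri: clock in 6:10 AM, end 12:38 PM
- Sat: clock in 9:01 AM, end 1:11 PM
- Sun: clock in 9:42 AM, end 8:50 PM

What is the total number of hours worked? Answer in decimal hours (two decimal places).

Mon: 5:31 AM–12:38 PM = 7 h 7 min; less 20 min break → 6 h 47 min
Tue: 6:01 AM–2:38 PM = 8 h 37 min; less 10 min break → 8 h 27 min
Wed: 7:00 AM–3:12 PM = 8 h 12 min; less 75 min break → 6 h 57 min
Thu: 10:01 AM–6:20 PM = 8 h 19 min; less 60 min break → 7 h 19 min
Fri: 6:10 AM–12:38 PM = 6 h 28 min
Sat: 9:01 AM–1:11 PM = 4 h 10 min
Sun: 9:42 AM–8:50 PM = 11 h 8 min
Total: 6 h 47 min + 8 h 27 min + 6 h 57 min + 7 h 19 min + 6 h 28 min + 4 h 10 min + 11 h 8 min = 51 h 16 min.

51.27 hours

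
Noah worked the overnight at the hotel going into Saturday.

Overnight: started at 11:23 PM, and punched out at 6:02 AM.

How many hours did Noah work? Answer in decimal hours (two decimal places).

Overnight: 11:23 PM → midnight = 0 h 37 min; midnight → 6:02 AM = 6 h 2 min; span 6 h 39 min

6.65 hours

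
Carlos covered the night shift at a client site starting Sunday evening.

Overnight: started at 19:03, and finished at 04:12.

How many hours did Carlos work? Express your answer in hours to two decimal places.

Overnight: 19:03 → midnight = 4 h 57 min; midnight → 04:12 = 4 h 12 min; span 9 h 9 min

9.15 hours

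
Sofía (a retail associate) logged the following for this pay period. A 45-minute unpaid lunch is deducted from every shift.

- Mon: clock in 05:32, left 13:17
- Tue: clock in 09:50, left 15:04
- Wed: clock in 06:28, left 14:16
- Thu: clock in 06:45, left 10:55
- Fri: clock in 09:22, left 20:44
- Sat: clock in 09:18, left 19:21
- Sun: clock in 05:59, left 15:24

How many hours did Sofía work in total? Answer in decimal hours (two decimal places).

50.53 hours

Mon: 05:32–13:17 = 7 h 45 min; less 45 min break → 7 h 0 min
Tue: 09:50–15:04 = 5 h 14 min; less 45 min break → 4 h 29 min
Wed: 06:28–14:16 = 7 h 48 min; less 45 min break → 7 h 3 min
Thu: 06:45–10:55 = 4 h 10 min; less 45 min break → 3 h 25 min
Fri: 09:22–20:44 = 11 h 22 min; less 45 min break → 10 h 37 min
Sat: 09:18–19:21 = 10 h 3 min; less 45 min break → 9 h 18 min
Sun: 05:59–15:24 = 9 h 25 min; less 45 min break → 8 h 40 min
Total: 7 h 0 min + 4 h 29 min + 7 h 3 min + 3 h 25 min + 10 h 37 min + 9 h 18 min + 8 h 40 min = 50 h 32 min.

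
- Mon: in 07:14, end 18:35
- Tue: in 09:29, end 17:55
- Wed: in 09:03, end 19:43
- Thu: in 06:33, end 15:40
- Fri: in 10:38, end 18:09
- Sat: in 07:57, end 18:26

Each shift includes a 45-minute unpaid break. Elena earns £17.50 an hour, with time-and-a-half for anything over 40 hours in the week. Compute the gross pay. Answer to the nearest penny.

£1043.00

Mon: 07:14–18:35 = 11 h 21 min; less 45 min break → 10 h 36 min
Tue: 09:29–17:55 = 8 h 26 min; less 45 min break → 7 h 41 min
Wed: 09:03–19:43 = 10 h 40 min; less 45 min break → 9 h 55 min
Thu: 06:33–15:40 = 9 h 7 min; less 45 min break → 8 h 22 min
Fri: 10:38–18:09 = 7 h 31 min; less 45 min break → 6 h 46 min
Sat: 07:57–18:26 = 10 h 29 min; less 45 min break → 9 h 44 min
Total worked: 53 h 4 min = 3184 min.
Regular 40 h 0 min = 2400 min at £17.50/h; overtime 13 h 4 min = 784 min at £26.25/h.
Pay = (2400 × £17.50 + 784 × £26.25) ÷ 60 = £1043.00.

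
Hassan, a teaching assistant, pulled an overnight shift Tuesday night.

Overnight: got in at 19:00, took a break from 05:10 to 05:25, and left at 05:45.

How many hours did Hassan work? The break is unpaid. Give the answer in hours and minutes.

Overnight: 19:00 → midnight = 5 h 0 min; midnight → 05:45 = 5 h 45 min; span 10 h 45 min; less 15 min break → 10 h 30 min

10 h 30 min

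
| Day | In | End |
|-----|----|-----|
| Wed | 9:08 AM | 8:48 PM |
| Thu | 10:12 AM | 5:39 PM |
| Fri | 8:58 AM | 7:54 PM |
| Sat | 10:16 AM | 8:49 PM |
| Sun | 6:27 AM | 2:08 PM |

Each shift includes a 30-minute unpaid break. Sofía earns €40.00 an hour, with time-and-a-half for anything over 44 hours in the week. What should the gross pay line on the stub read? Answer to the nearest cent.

€1867.00

Wed: 9:08 AM–8:48 PM = 11 h 40 min; less 30 min break → 11 h 10 min
Thu: 10:12 AM–5:39 PM = 7 h 27 min; less 30 min break → 6 h 57 min
Fri: 8:58 AM–7:54 PM = 10 h 56 min; less 30 min break → 10 h 26 min
Sat: 10:16 AM–8:49 PM = 10 h 33 min; less 30 min break → 10 h 3 min
Sun: 6:27 AM–2:08 PM = 7 h 41 min; less 30 min break → 7 h 11 min
Total worked: 45 h 47 min = 2747 min.
Regular 44 h 0 min = 2640 min at €40.00/h; overtime 1 h 47 min = 107 min at €60.00/h.
Pay = (2640 × €40.00 + 107 × €60.00) ÷ 60 = €1867.00.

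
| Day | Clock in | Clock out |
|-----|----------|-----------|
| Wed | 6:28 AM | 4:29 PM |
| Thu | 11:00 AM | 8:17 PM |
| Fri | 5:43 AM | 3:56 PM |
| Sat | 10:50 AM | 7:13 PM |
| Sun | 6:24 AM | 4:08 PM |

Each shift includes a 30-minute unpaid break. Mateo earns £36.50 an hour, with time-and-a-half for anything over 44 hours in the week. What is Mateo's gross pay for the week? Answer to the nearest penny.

Wed: 6:28 AM–4:29 PM = 10 h 1 min; less 30 min break → 9 h 31 min
Thu: 11:00 AM–8:17 PM = 9 h 17 min; less 30 min break → 8 h 47 min
Fri: 5:43 AM–3:56 PM = 10 h 13 min; less 30 min break → 9 h 43 min
Sat: 10:50 AM–7:13 PM = 8 h 23 min; less 30 min break → 7 h 53 min
Sun: 6:24 AM–4:08 PM = 9 h 44 min; less 30 min break → 9 h 14 min
Total worked: 45 h 8 min = 2708 min.
Regular 44 h 0 min = 2640 min at £36.50/h; overtime 1 h 8 min = 68 min at £54.75/h.
Pay = (2640 × £36.50 + 68 × £54.75) ÷ 60 = £1668.05.

£1668.05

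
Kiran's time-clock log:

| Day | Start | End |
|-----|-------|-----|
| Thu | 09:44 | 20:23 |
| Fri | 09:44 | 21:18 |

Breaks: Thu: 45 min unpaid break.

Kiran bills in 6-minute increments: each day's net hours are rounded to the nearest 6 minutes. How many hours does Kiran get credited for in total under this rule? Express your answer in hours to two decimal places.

21.50 hours

Thu: 09:44–20:23 = 10 h 39 min − 45 min = 9 h 54 min → rounds to 9 h 54 min
Fri: 09:44–21:18 = 11 h 34 min → rounds to 11 h 36 min
Total credited: 21 h 30 min.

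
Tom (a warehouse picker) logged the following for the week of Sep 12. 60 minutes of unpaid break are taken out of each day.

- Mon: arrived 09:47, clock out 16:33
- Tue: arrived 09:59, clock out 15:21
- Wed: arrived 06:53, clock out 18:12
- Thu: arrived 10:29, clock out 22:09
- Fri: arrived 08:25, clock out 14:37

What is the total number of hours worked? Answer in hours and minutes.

Mon: 09:47–16:33 = 6 h 46 min; less 60 min break → 5 h 46 min
Tue: 09:59–15:21 = 5 h 22 min; less 60 min break → 4 h 22 min
Wed: 06:53–18:12 = 11 h 19 min; less 60 min break → 10 h 19 min
Thu: 10:29–22:09 = 11 h 40 min; less 60 min break → 10 h 40 min
Fri: 08:25–14:37 = 6 h 12 min; less 60 min break → 5 h 12 min
Total: 5 h 46 min + 4 h 22 min + 10 h 19 min + 10 h 40 min + 5 h 12 min = 36 h 19 min.

36 h 19 min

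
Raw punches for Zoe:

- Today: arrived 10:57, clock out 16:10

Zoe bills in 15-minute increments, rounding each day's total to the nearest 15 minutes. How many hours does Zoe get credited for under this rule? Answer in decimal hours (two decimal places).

5.25 hours

Today: 10:57–16:10 = 5 h 13 min → rounds to 5 h 15 min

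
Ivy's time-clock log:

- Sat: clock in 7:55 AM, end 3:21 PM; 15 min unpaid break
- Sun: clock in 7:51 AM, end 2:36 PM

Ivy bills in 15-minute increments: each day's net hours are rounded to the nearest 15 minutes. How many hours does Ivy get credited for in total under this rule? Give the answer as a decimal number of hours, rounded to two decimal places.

Sat: 7:55 AM–3:21 PM = 7 h 26 min − 15 min = 7 h 11 min → rounds to 7 h 15 min
Sun: 7:51 AM–2:36 PM = 6 h 45 min → rounds to 6 h 45 min
Total credited: 14 h 0 min.

14.00 hours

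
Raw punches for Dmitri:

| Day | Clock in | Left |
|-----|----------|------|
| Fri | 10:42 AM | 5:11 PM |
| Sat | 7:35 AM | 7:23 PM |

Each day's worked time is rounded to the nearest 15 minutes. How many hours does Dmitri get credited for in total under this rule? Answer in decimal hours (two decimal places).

18.25 hours

Fri: 10:42 AM–5:11 PM = 6 h 29 min → rounds to 6 h 30 min
Sat: 7:35 AM–7:23 PM = 11 h 48 min → rounds to 11 h 45 min
Total credited: 18 h 15 min.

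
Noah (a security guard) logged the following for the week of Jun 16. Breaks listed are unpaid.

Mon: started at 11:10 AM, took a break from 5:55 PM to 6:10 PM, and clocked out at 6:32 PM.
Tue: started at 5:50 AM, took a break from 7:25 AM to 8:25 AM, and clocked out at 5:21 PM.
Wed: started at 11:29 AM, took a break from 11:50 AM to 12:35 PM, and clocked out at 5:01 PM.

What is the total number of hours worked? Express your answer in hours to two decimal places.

22.42 hours

Mon: 11:10 AM–6:32 PM = 7 h 22 min; less 15 min break → 7 h 7 min
Tue: 5:50 AM–5:21 PM = 11 h 31 min; less 60 min break → 10 h 31 min
Wed: 11:29 AM–5:01 PM = 5 h 32 min; less 45 min break → 4 h 47 min
Total: 7 h 7 min + 10 h 31 min + 4 h 47 min = 22 h 25 min.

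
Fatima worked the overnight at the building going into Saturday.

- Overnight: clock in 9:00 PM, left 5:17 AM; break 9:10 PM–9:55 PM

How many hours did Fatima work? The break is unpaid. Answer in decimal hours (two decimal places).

Overnight: 9:00 PM → midnight = 3 h 0 min; midnight → 5:17 AM = 5 h 17 min; span 8 h 17 min; less 45 min break → 7 h 32 min

7.53 hours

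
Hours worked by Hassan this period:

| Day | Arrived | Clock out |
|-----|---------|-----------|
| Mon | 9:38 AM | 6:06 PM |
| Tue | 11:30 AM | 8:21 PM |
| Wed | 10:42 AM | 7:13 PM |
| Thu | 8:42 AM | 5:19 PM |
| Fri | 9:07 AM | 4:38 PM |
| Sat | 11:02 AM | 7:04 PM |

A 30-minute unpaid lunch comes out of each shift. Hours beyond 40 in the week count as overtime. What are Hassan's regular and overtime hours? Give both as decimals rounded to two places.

Regular 40.00 hours, overtime 7.00 hours

Mon: 9:38 AM–6:06 PM = 8 h 28 min; less 30 min break → 7 h 58 min
Tue: 11:30 AM–8:21 PM = 8 h 51 min; less 30 min break → 8 h 21 min
Wed: 10:42 AM–7:13 PM = 8 h 31 min; less 30 min break → 8 h 1 min
Thu: 8:42 AM–5:19 PM = 8 h 37 min; less 30 min break → 8 h 7 min
Fri: 9:07 AM–4:38 PM = 7 h 31 min; less 30 min break → 7 h 1 min
Sat: 11:02 AM–7:04 PM = 8 h 2 min; less 30 min break → 7 h 32 min
Total worked: 47 h 0 min = 47.00 h.
Threshold 40 h → overtime 7 h 0 min, regular 40 h 0 min.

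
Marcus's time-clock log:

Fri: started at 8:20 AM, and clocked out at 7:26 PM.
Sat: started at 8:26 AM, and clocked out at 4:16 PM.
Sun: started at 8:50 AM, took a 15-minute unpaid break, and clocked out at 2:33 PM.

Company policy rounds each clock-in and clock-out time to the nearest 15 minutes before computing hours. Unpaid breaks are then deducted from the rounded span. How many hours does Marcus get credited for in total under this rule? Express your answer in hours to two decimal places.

24.50 hours

Fri: in 8:20 AM→8:15 AM, out 7:26 PM→7:30 PM; 11 h 15 min
Sat: in 8:26 AM→8:30 AM, out 4:16 PM→4:15 PM; 7 h 45 min
Sun: in 8:50 AM→8:45 AM, out 2:33 PM→2:30 PM; 5 h 45 min − 15 min = 5 h 30 min
Total credited: 24 h 30 min.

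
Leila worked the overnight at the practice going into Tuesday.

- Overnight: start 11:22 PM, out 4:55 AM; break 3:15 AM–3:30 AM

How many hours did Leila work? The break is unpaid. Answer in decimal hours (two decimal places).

5.30 hours

Overnight: 11:22 PM → midnight = 0 h 38 min; midnight → 4:55 AM = 4 h 55 min; span 5 h 33 min; less 15 min break → 5 h 18 min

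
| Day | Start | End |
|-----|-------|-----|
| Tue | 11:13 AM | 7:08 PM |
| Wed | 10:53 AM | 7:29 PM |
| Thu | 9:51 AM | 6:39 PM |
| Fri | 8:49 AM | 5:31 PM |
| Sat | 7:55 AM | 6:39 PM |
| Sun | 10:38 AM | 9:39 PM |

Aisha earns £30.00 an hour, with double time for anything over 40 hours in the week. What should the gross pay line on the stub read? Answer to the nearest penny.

Tue: 11:13 AM–7:08 PM = 7 h 55 min
Wed: 10:53 AM–7:29 PM = 8 h 36 min
Thu: 9:51 AM–6:39 PM = 8 h 48 min
Fri: 8:49 AM–5:31 PM = 8 h 42 min
Sat: 7:55 AM–6:39 PM = 10 h 44 min
Sun: 10:38 AM–9:39 PM = 11 h 1 min
Total worked: 55 h 46 min = 3346 min.
Regular 40 h 0 min = 2400 min at £30.00/h; overtime 15 h 46 min = 946 min at £60.00/h.
Pay = (2400 × £30.00 + 946 × £60.00) ÷ 60 = £2146.00.

£2146.00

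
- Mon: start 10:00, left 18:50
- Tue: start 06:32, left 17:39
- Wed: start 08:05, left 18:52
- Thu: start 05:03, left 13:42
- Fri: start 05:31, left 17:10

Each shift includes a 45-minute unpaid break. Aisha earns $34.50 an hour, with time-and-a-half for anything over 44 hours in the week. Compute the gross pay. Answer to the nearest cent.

Mon: 10:00–18:50 = 8 h 50 min; less 45 min break → 8 h 5 min
Tue: 06:32–17:39 = 11 h 7 min; less 45 min break → 10 h 22 min
Wed: 08:05–18:52 = 10 h 47 min; less 45 min break → 10 h 2 min
Thu: 05:03–13:42 = 8 h 39 min; less 45 min break → 7 h 54 min
Fri: 05:31–17:10 = 11 h 39 min; less 45 min break → 10 h 54 min
Total worked: 47 h 17 min = 2837 min.
Regular 44 h 0 min = 2640 min at $34.50/h; overtime 3 h 17 min = 197 min at $51.75/h.
Pay = (2640 × $34.50 + 197 × $51.75) ÷ 60 = $1687.91.

$1687.91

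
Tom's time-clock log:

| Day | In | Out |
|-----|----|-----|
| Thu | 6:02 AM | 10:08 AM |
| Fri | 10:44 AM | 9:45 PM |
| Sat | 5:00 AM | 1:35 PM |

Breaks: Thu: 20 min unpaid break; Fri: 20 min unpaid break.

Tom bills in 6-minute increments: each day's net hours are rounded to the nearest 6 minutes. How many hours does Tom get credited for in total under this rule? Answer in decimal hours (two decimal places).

Thu: 6:02 AM–10:08 AM = 4 h 6 min − 20 min = 3 h 46 min → rounds to 3 h 48 min
Fri: 10:44 AM–9:45 PM = 11 h 1 min − 20 min = 10 h 41 min → rounds to 10 h 42 min
Sat: 5:00 AM–1:35 PM = 8 h 35 min → rounds to 8 h 36 min
Total credited: 23 h 6 min.

23.10 hours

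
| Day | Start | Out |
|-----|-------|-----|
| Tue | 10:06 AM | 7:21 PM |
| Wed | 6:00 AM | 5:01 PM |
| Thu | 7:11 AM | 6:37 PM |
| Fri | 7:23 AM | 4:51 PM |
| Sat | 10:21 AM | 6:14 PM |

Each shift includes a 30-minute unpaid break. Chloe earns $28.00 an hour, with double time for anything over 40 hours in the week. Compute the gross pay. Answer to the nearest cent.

$1486.80

Tue: 10:06 AM–7:21 PM = 9 h 15 min; less 30 min break → 8 h 45 min
Wed: 6:00 AM–5:01 PM = 11 h 1 min; less 30 min break → 10 h 31 min
Thu: 7:11 AM–6:37 PM = 11 h 26 min; less 30 min break → 10 h 56 min
Fri: 7:23 AM–4:51 PM = 9 h 28 min; less 30 min break → 8 h 58 min
Sat: 10:21 AM–6:14 PM = 7 h 53 min; less 30 min break → 7 h 23 min
Total worked: 46 h 33 min = 2793 min.
Regular 40 h 0 min = 2400 min at $28.00/h; overtime 6 h 33 min = 393 min at $56.00/h.
Pay = (2400 × $28.00 + 393 × $56.00) ÷ 60 = $1486.80.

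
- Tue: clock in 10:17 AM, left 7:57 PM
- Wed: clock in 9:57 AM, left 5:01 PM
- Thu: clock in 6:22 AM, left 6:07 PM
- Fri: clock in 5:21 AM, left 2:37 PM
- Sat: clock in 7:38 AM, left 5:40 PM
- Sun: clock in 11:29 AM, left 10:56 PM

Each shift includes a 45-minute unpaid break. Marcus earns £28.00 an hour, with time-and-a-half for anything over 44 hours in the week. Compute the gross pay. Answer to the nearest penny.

£1682.80

Tue: 10:17 AM–7:57 PM = 9 h 40 min; less 45 min break → 8 h 55 min
Wed: 9:57 AM–5:01 PM = 7 h 4 min; less 45 min break → 6 h 19 min
Thu: 6:22 AM–6:07 PM = 11 h 45 min; less 45 min break → 11 h 0 min
Fri: 5:21 AM–2:37 PM = 9 h 16 min; less 45 min break → 8 h 31 min
Sat: 7:38 AM–5:40 PM = 10 h 2 min; less 45 min break → 9 h 17 min
Sun: 11:29 AM–10:56 PM = 11 h 27 min; less 45 min break → 10 h 42 min
Total worked: 54 h 44 min = 3284 min.
Regular 44 h 0 min = 2640 min at £28.00/h; overtime 10 h 44 min = 644 min at £42.00/h.
Pay = (2640 × £28.00 + 644 × £42.00) ÷ 60 = £1682.80.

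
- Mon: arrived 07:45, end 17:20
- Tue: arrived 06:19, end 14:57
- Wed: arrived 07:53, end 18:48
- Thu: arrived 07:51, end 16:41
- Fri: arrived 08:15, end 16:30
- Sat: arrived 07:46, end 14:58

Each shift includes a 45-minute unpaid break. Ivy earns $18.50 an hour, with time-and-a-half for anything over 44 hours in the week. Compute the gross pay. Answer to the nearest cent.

Mon: 07:45–17:20 = 9 h 35 min; less 45 min break → 8 h 50 min
Tue: 06:19–14:57 = 8 h 38 min; less 45 min break → 7 h 53 min
Wed: 07:53–18:48 = 10 h 55 min; less 45 min break → 10 h 10 min
Thu: 07:51–16:41 = 8 h 50 min; less 45 min break → 8 h 5 min
Fri: 08:15–16:30 = 8 h 15 min; less 45 min break → 7 h 30 min
Sat: 07:46–14:58 = 7 h 12 min; less 45 min break → 6 h 27 min
Total worked: 48 h 55 min = 2935 min.
Regular 44 h 0 min = 2640 min at $18.50/h; overtime 4 h 55 min = 295 min at $27.75/h.
Pay = (2640 × $18.50 + 295 × $27.75) ÷ 60 = $950.44.

$950.44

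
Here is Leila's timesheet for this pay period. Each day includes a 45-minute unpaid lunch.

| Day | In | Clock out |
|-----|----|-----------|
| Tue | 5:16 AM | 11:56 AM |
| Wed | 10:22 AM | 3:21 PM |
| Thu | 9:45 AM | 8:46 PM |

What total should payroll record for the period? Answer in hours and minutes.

20 h 25 min

Tue: 5:16 AM–11:56 AM = 6 h 40 min; less 45 min break → 5 h 55 min
Wed: 10:22 AM–3:21 PM = 4 h 59 min; less 45 min break → 4 h 14 min
Thu: 9:45 AM–8:46 PM = 11 h 1 min; less 45 min break → 10 h 16 min
Total: 5 h 55 min + 4 h 14 min + 10 h 16 min = 20 h 25 min.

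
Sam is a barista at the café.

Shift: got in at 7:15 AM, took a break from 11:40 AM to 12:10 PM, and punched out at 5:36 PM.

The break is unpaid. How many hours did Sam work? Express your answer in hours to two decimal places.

Shift: 7:15 AM–5:36 PM = 10 h 21 min; less 30 min break → 9 h 51 min

9.85 hours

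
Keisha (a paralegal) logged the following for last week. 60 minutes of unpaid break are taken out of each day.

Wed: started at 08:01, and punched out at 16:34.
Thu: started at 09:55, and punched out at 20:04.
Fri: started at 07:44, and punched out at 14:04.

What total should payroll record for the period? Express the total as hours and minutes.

Wed: 08:01–16:34 = 8 h 33 min; less 60 min break → 7 h 33 min
Thu: 09:55–20:04 = 10 h 9 min; less 60 min break → 9 h 9 min
Fri: 07:44–14:04 = 6 h 20 min; less 60 min break → 5 h 20 min
Total: 7 h 33 min + 9 h 9 min + 5 h 20 min = 22 h 2 min.

22 h 2 min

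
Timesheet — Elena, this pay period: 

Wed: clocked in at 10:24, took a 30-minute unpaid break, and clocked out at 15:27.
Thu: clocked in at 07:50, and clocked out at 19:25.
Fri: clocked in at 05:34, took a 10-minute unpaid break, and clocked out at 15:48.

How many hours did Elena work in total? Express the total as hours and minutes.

Wed: 10:24–15:27 = 5 h 3 min; less 30 min break → 4 h 33 min
Thu: 07:50–19:25 = 11 h 35 min
Fri: 05:34–15:48 = 10 h 14 min; less 10 min break → 10 h 4 min
Total: 4 h 33 min + 11 h 35 min + 10 h 4 min = 26 h 12 min.

26 h 12 min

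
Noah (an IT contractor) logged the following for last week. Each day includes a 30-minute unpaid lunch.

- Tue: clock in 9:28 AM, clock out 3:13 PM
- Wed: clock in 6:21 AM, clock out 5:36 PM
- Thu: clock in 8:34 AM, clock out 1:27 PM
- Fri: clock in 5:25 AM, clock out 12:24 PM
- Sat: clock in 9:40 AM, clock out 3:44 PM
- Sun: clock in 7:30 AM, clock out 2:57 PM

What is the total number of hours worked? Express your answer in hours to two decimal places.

Tue: 9:28 AM–3:13 PM = 5 h 45 min; less 30 min break → 5 h 15 min
Wed: 6:21 AM–5:36 PM = 11 h 15 min; less 30 min break → 10 h 45 min
Thu: 8:34 AM–1:27 PM = 4 h 53 min; less 30 min break → 4 h 23 min
Fri: 5:25 AM–12:24 PM = 6 h 59 min; less 30 min break → 6 h 29 min
Sat: 9:40 AM–3:44 PM = 6 h 4 min; less 30 min break → 5 h 34 min
Sun: 7:30 AM–2:57 PM = 7 h 27 min; less 30 min break → 6 h 57 min
Total: 5 h 15 min + 10 h 45 min + 4 h 23 min + 6 h 29 min + 5 h 34 min + 6 h 57 min = 39 h 23 min.

39.38 hours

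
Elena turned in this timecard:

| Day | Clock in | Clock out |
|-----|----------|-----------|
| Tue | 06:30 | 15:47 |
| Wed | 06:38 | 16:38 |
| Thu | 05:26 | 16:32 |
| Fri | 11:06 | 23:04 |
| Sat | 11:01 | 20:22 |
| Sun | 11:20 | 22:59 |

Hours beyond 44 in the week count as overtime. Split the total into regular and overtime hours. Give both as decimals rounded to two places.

Regular 44.00 hours, overtime 19.35 hours

Tue: 06:30–15:47 = 9 h 17 min
Wed: 06:38–16:38 = 10 h 0 min
Thu: 05:26–16:32 = 11 h 6 min
Fri: 11:06–23:04 = 11 h 58 min
Sat: 11:01–20:22 = 9 h 21 min
Sun: 11:20–22:59 = 11 h 39 min
Total worked: 63 h 21 min = 63.35 h.
Threshold 44 h → overtime 19 h 21 min, regular 44 h 0 min.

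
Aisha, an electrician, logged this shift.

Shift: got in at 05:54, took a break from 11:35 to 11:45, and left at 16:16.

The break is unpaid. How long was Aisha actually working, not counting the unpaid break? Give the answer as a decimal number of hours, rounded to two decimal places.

Shift: 05:54–16:16 = 10 h 22 min; less 10 min break → 10 h 12 min

10.20 hours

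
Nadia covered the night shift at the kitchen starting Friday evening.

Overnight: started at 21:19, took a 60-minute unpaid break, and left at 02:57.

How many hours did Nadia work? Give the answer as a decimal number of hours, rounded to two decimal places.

Overnight: 21:19 → midnight = 2 h 41 min; midnight → 02:57 = 2 h 57 min; span 5 h 38 min; less 60 min break → 4 h 38 min

4.63 hours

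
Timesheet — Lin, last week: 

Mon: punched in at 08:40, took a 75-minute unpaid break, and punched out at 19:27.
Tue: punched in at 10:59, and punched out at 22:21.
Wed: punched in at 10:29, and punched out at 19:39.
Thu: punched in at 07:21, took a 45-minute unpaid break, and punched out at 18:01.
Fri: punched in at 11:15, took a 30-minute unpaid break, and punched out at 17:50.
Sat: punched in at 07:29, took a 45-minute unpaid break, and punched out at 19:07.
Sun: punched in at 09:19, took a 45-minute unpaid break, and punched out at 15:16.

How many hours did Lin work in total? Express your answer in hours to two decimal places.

62.15 hours

Mon: 08:40–19:27 = 10 h 47 min; less 75 min break → 9 h 32 min
Tue: 10:59–22:21 = 11 h 22 min
Wed: 10:29–19:39 = 9 h 10 min
Thu: 07:21–18:01 = 10 h 40 min; less 45 min break → 9 h 55 min
Fri: 11:15–17:50 = 6 h 35 min; less 30 min break → 6 h 5 min
Sat: 07:29–19:07 = 11 h 38 min; less 45 min break → 10 h 53 min
Sun: 09:19–15:16 = 5 h 57 min; less 45 min break → 5 h 12 min
Total: 9 h 32 min + 11 h 22 min + 9 h 10 min + 9 h 55 min + 6 h 5 min + 10 h 53 min + 5 h 12 min = 62 h 9 min.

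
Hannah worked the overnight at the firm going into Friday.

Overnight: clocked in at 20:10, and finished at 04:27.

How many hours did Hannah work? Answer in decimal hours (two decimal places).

Overnight: 20:10 → midnight = 3 h 50 min; midnight → 04:27 = 4 h 27 min; span 8 h 17 min

8.28 hours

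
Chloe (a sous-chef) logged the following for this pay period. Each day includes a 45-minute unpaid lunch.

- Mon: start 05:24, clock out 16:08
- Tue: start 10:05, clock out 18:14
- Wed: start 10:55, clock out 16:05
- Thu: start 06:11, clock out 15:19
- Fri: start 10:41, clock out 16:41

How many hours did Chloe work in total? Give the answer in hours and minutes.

Mon: 05:24–16:08 = 10 h 44 min; less 45 min break → 9 h 59 min
Tue: 10:05–18:14 = 8 h 9 min; less 45 min break → 7 h 24 min
Wed: 10:55–16:05 = 5 h 10 min; less 45 min break → 4 h 25 min
Thu: 06:11–15:19 = 9 h 8 min; less 45 min break → 8 h 23 min
Fri: 10:41–16:41 = 6 h 0 min; less 45 min break → 5 h 15 min
Total: 9 h 59 min + 7 h 24 min + 4 h 25 min + 8 h 23 min + 5 h 15 min = 35 h 26 min.

35 h 26 min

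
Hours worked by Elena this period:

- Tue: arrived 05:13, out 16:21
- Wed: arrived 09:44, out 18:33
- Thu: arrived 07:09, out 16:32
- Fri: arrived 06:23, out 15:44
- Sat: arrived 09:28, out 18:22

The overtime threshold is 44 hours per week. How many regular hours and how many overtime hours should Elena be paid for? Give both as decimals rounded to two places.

Regular 44.00 hours, overtime 3.58 hours

Tue: 05:13–16:21 = 11 h 8 min
Wed: 09:44–18:33 = 8 h 49 min
Thu: 07:09–16:32 = 9 h 23 min
Fri: 06:23–15:44 = 9 h 21 min
Sat: 09:28–18:22 = 8 h 54 min
Total worked: 47 h 35 min = 47.58 h.
Threshold 44 h → overtime 3 h 35 min, regular 44 h 0 min.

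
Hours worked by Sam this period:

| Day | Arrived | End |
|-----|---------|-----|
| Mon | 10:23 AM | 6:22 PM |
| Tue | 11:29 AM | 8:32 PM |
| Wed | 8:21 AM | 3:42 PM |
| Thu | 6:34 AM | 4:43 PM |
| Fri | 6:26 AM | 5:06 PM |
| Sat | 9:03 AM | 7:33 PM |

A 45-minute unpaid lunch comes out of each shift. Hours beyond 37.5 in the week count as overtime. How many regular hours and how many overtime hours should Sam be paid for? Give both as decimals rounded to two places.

Mon: 10:23 AM–6:22 PM = 7 h 59 min; less 45 min break → 7 h 14 min
Tue: 11:29 AM–8:32 PM = 9 h 3 min; less 45 min break → 8 h 18 min
Wed: 8:21 AM–3:42 PM = 7 h 21 min; less 45 min break → 6 h 36 min
Thu: 6:34 AM–4:43 PM = 10 h 9 min; less 45 min break → 9 h 24 min
Fri: 6:26 AM–5:06 PM = 10 h 40 min; less 45 min break → 9 h 55 min
Sat: 9:03 AM–7:33 PM = 10 h 30 min; less 45 min break → 9 h 45 min
Total worked: 51 h 12 min = 51.20 h.
Threshold 37.5 h → overtime 13 h 42 min, regular 37 h 30 min.

Regular 37.50 hours, overtime 13.70 hours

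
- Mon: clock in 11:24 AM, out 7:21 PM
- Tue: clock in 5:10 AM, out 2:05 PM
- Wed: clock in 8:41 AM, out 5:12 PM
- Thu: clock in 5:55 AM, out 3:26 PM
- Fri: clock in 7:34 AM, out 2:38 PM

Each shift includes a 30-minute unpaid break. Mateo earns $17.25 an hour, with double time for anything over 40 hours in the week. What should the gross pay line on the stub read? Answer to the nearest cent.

Mon: 11:24 AM–7:21 PM = 7 h 57 min; less 30 min break → 7 h 27 min
Tue: 5:10 AM–2:05 PM = 8 h 55 min; less 30 min break → 8 h 25 min
Wed: 8:41 AM–5:12 PM = 8 h 31 min; less 30 min break → 8 h 1 min
Thu: 5:55 AM–3:26 PM = 9 h 31 min; less 30 min break → 9 h 1 min
Fri: 7:34 AM–2:38 PM = 7 h 4 min; less 30 min break → 6 h 34 min
Total worked: 39 h 28 min = 2368 min.
Regular 39 h 28 min = 2368 min at $17.25/h; overtime 0 h 0 min = 0 min at $34.50/h.
Pay = (2368 × $17.25 + 0 × $34.50) ÷ 60 = $680.80.

$680.80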